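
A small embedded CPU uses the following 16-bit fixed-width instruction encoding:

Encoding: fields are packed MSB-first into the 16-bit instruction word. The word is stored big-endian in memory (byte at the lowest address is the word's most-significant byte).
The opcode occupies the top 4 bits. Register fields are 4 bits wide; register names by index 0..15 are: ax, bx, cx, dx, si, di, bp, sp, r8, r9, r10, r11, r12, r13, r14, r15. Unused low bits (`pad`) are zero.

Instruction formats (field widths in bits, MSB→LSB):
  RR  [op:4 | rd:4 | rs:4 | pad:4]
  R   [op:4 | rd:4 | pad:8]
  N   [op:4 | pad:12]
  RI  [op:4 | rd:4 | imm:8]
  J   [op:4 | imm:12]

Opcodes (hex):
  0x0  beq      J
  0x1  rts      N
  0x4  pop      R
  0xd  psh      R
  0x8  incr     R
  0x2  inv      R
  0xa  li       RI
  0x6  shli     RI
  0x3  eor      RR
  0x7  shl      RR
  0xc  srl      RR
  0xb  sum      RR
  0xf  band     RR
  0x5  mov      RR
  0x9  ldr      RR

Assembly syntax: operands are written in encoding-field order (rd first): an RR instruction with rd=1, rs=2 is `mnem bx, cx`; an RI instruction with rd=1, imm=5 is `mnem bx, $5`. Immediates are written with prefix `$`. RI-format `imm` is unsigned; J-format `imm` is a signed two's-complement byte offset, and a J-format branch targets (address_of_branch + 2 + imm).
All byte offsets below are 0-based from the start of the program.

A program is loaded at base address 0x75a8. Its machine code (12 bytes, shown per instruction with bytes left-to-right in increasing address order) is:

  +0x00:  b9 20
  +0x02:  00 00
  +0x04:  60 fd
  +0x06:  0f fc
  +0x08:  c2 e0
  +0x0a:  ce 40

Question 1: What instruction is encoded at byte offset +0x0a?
+0x0a: ce 40 ⇒ word 0xce40 (big)
  opcode bits[15:12]=0xc: srl/RR
  rd@[11:8]=0xe ⇒ r14
  rs@[7:4]=0x4 ⇒ si

srl r14, si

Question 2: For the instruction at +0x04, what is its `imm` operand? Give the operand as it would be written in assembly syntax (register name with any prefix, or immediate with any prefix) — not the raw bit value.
$253

off 0x04: read 60 fd as big → 0x60fd
  opcode bits[15:12]=0x6: shli/RI
  [11:8] rd=0 = ax
  [7:0] imm=253 = $253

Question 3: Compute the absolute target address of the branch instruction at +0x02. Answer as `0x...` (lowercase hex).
[02] 00 00 → 0x0000
  opcode bits[15:12]=0x0: beq/J
  imm: (w>>0)&0xfff=0x0 → $0
  target = base 0x75a8 + off 0x02 + 2 + imm 0 = 0x75ac

0x75ac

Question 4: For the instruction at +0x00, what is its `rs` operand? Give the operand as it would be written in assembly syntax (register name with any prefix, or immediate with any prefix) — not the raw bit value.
off 0x00: read b9 20 as big → 0xb920
  op=0xb920>>12=0xb ⇒ sum (RR)
  rd: (w>>8)&0xf=0x9 → r9
  rs: (w>>4)&0xf=0x2 → cx

cx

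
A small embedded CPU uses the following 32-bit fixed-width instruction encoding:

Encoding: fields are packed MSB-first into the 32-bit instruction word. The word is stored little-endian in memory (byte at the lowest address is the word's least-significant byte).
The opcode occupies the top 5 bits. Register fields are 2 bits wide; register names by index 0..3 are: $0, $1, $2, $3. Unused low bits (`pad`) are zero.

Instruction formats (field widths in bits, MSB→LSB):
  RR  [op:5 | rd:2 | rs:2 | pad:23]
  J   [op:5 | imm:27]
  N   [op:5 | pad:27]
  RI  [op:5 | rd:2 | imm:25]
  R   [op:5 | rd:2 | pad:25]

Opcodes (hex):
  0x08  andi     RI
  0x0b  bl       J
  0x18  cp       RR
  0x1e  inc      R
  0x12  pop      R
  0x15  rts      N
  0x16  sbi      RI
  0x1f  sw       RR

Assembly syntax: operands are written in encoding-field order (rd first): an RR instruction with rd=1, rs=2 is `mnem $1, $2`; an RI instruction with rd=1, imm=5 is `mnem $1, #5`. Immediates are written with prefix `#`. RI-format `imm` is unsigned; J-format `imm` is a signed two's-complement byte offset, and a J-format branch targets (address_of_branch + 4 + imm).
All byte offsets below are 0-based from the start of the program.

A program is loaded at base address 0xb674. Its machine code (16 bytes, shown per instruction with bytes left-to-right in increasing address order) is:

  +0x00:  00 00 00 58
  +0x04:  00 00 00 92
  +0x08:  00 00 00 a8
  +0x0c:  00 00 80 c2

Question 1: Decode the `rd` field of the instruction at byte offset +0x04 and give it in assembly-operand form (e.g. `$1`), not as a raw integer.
$1

@+04  little-endian(00 00 00 92) = 0x92000000
  opcode bits[31:27]=0x12: pop/R
  rd: (w>>25)&0x3=0x1 → $1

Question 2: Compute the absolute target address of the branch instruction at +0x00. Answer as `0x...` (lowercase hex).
@+00  little-endian(00 00 00 58) = 0x58000000
  top 5b → 0xb → bl [J]
  imm@[26:0]=0x0 ⇒ #0
  target = base 0xb674 + off 0x00 + 4 + imm 0 = 0xb678

0xb678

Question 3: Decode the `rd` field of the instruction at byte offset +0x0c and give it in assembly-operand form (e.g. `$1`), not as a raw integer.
$1

[0c] 00 00 80 c2 → 0xc2800000
  top 5b → 0x18 → cp [RR]
  rd: (w>>25)&0x3=0x1 → $1
  rs: (w>>23)&0x3=0x1 → $1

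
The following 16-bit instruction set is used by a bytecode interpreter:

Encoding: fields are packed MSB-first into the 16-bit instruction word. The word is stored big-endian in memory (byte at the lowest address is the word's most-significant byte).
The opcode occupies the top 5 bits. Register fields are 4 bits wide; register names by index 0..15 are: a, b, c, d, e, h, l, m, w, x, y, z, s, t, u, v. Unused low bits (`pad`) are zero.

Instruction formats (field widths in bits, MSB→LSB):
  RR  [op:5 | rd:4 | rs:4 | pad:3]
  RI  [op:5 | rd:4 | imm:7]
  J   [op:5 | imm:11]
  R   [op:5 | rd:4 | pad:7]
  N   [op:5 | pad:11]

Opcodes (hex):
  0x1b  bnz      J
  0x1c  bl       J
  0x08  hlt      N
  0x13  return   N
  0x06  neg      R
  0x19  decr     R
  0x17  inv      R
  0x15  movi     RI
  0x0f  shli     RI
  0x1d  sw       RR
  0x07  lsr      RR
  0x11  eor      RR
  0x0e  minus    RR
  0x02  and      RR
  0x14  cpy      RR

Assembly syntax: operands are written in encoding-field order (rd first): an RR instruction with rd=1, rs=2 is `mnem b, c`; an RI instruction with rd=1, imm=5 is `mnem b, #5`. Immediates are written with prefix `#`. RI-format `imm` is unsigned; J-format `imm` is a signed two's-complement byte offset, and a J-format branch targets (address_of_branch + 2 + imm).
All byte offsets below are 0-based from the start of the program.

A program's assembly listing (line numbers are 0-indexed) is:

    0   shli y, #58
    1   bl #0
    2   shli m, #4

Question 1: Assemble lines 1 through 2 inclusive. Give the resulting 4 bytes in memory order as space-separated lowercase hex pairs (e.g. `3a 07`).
e0 00 7b 84

L1: bl op=0x1c:5|imm=0:11 ⇒ 0xe000 ⇒ big e0 00
L2: shli op=0xf:5|rd=7:4|imm=4:7 ⇒ 0x7b84 ⇒ big 7b 84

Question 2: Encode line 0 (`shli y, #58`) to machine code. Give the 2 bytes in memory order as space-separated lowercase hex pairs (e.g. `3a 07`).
7d 3a

L0: shli op=0xf:5|rd=10:4|imm=58:7 ⇒ 0x7d3a ⇒ big 7d 3a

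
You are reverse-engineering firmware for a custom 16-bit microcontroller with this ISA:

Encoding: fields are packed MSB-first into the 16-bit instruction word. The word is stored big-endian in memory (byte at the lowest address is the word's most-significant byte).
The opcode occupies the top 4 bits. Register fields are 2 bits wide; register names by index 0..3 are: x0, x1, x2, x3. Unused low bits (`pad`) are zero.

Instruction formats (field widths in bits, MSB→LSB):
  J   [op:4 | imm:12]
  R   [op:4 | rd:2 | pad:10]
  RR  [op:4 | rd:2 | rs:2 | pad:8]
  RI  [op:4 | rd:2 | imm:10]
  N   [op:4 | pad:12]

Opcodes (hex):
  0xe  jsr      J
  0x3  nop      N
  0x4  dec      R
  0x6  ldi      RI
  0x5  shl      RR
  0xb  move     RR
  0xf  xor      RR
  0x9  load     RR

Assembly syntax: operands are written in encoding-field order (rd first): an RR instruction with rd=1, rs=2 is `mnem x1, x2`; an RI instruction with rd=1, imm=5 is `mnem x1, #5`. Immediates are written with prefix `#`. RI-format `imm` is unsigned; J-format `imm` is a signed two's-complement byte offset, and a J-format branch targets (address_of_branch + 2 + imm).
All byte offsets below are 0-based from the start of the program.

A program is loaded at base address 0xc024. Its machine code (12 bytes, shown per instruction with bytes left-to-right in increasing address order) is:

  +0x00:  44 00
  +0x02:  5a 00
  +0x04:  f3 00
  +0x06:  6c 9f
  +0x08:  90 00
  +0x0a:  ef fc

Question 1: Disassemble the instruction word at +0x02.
shl x2, x2

+0x02: 5a 00 ⇒ word 0x5a00 (big)
  op=0x5a00>>12=0x5 ⇒ shl (RR)
  rd@[11:10]=0x2 ⇒ x2
  rs@[9:8]=0x2 ⇒ x2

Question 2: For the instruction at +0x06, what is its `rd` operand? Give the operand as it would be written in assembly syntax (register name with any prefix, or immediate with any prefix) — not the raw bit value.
x3

[06] 6c 9f → 0x6c9f
  op=0x6c9f>>12=0x6 ⇒ ldi (RI)
  rd: (w>>10)&0x3=0x3 → x3
  imm: (w>>0)&0x3ff=0x9f → #159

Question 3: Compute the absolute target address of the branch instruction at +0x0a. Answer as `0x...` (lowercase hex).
[0a] ef fc → 0xeffc
  top 4b → 0xe → jsr [J]
  imm: (w>>0)&0xfff=0xffc (s12→-4) → #-4
  target = base 0xc024 + off 0x0a + 2 + imm -4 = 0xc02c

0xc02c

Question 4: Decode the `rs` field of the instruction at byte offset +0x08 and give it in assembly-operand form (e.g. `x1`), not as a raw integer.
x0

@+08  big-endian(90 00) = 0x9000
  top 4b → 0x9 → load [RR]
  rd: (w>>10)&0x3=0x0 → x0
  rs: (w>>8)&0x3=0x0 → x0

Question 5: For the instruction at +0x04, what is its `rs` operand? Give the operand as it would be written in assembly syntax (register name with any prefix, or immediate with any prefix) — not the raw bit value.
off 0x04: read f3 00 as big → 0xf300
  op=0xf300>>12=0xf ⇒ xor (RR)
  rd: (w>>10)&0x3=0x0 → x0
  rs: (w>>8)&0x3=0x3 → x3

x3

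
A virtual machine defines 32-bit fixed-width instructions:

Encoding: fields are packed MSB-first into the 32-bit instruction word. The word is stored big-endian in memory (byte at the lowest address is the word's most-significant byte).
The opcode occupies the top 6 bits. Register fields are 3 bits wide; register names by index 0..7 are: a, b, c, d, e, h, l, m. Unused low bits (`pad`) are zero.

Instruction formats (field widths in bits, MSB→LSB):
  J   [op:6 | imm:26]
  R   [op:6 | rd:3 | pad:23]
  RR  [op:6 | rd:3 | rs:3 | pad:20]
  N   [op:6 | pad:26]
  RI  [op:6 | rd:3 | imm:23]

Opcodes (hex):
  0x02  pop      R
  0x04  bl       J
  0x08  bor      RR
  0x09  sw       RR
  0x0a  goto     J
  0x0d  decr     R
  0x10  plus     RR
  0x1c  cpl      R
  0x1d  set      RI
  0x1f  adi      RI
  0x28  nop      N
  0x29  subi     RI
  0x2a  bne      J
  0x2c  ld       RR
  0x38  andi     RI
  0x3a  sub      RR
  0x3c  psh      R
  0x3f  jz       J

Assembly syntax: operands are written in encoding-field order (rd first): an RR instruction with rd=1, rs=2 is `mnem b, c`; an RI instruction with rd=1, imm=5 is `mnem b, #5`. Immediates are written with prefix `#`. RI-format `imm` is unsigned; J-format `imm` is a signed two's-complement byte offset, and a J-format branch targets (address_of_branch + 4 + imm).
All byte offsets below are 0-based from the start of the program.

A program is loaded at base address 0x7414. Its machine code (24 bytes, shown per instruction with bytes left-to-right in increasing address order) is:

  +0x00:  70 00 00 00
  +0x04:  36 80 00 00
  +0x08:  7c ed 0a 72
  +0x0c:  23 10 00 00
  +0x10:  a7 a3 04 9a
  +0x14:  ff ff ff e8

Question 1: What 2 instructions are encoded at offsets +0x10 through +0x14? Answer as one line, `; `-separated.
subi m, #2294938; jz #-24

[10] a7 a3 04 9a → 0xa7a3049a
  opcode bits[31:26]=0x29: subi/RI
  [25:23] rd=7 = m
  [22:0] imm=2294938 = #2294938
[14] ff ff ff e8 → 0xffffffe8
  opcode bits[31:26]=0x3f: jz/J
  [25:0] imm=67108840 (s26→-24) = #-24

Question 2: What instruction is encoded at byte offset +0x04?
decr h

@+04  big-endian(36 80 00 00) = 0x36800000
  opcode bits[31:26]=0xd: decr/R
  rd@[25:23]=0x5 ⇒ h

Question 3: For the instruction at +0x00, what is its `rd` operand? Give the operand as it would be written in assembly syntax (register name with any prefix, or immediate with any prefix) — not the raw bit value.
@+00  big-endian(70 00 00 00) = 0x70000000
  opcode bits[31:26]=0x1c: cpl/R
  rd: (w>>23)&0x7=0x0 → a

a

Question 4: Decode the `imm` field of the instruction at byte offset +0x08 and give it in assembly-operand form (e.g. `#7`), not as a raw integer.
@+08  big-endian(7c ed 0a 72) = 0x7ced0a72
  opcode bits[31:26]=0x1f: adi/RI
  [25:23] rd=1 = b
  [22:0] imm=7146098 = #7146098

#7146098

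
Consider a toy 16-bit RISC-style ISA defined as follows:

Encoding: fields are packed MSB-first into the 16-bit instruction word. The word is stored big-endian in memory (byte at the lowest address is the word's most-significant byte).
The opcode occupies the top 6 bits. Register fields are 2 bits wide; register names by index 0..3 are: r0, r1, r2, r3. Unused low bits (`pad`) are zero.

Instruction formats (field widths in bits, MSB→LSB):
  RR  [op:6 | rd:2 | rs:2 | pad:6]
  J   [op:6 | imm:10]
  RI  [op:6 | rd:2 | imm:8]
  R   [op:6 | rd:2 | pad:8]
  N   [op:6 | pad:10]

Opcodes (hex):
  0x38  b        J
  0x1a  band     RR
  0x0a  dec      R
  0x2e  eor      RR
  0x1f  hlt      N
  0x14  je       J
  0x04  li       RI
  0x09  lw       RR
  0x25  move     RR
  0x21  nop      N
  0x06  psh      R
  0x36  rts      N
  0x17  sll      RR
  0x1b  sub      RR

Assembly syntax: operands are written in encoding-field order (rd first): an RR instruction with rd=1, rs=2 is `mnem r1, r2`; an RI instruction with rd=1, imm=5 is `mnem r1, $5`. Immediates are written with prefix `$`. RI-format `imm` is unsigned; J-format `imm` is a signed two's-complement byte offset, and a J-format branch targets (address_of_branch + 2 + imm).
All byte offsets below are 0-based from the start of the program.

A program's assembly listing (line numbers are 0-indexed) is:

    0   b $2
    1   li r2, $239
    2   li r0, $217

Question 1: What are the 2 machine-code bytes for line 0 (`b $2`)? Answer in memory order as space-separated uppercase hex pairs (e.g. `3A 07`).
E0 02

0. b fields op=0x38:6|imm=2:10 → word e002h → e0 02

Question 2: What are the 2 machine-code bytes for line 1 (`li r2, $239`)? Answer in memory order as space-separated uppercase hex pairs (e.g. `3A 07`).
L1: li op=0x4:6|rd=2:2|imm=239:8 ⇒ 0x12ef ⇒ big 12 ef

12 EF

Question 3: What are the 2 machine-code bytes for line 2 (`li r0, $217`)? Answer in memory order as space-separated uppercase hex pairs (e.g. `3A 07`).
2. li fields op=0x4:6|rd=0:2|imm=217:8 → word 10d9h → 10 d9

10 D9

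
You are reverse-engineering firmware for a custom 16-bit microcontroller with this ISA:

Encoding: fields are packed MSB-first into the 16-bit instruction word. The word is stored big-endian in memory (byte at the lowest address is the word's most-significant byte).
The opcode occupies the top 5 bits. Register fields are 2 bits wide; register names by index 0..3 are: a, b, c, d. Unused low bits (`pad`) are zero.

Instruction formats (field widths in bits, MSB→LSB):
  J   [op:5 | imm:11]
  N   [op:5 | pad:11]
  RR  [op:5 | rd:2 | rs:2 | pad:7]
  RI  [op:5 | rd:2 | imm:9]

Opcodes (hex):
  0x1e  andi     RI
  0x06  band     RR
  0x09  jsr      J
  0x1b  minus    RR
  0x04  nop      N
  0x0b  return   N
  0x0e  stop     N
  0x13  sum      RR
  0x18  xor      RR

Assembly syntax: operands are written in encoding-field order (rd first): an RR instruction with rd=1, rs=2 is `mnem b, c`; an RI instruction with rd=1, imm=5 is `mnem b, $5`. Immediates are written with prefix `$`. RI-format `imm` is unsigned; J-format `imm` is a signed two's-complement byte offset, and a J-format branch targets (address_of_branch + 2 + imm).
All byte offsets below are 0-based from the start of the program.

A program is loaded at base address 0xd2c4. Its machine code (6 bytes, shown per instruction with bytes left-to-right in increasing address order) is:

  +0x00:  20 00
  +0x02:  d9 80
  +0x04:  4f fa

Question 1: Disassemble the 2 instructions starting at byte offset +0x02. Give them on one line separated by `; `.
+0x02: d9 80 ⇒ word 0xd980 (big)
  top 5b → 0x1b → minus [RR]
  [10:9] rd=0 = a
  [8:7] rs=3 = d
+0x04: 4f fa ⇒ word 0x4ffa (big)
  top 5b → 0x9 → jsr [J]
  [10:0] imm=2042 (s11→-6) = $-6

minus a, d; jsr $-6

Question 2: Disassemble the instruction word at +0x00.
nop

off 0x00: read 20 00 as big → 0x2000
  op=0x2000>>11=0x4 ⇒ nop (N)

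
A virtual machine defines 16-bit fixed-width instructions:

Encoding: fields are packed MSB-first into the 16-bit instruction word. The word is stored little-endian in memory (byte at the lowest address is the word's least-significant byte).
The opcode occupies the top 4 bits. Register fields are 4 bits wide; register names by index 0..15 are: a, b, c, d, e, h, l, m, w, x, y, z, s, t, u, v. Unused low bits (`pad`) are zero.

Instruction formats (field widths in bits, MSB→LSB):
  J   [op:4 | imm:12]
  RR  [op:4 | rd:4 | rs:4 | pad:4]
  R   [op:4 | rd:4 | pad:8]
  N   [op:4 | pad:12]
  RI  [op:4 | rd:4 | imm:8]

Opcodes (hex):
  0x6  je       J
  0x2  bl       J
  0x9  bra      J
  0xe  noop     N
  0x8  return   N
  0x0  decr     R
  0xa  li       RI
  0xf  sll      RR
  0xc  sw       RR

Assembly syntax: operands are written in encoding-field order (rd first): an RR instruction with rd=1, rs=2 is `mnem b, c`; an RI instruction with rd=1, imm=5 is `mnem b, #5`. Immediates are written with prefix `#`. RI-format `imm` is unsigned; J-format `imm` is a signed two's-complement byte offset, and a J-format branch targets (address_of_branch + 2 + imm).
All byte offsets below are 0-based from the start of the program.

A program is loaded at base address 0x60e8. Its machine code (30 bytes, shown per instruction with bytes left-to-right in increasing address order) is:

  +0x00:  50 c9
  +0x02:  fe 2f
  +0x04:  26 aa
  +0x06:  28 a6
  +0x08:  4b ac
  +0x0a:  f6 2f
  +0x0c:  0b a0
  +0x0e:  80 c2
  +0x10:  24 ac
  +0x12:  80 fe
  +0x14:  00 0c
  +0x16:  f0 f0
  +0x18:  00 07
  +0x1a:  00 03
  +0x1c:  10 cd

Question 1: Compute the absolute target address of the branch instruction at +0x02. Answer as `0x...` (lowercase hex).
[02] fe 2f → 0x2ffe
  opcode bits[15:12]=0x2: bl/J
  [11:0] imm=4094 (s12→-2) = #-2
  target = base 0x60e8 + off 0x02 + 2 + imm -2 = 0x60ea

0x60ea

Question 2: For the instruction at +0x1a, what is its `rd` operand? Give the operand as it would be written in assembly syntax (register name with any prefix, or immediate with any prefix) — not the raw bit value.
[1a] 00 03 → 0x0300
  opcode bits[15:12]=0x0: decr/R
  rd@[11:8]=0x3 ⇒ d

d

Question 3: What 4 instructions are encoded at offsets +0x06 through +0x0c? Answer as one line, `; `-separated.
li l, #40; li s, #75; bl #-10; li a, #11

+0x06: 28 a6 ⇒ word 0xa628 (little)
  top 4b → 0xa → li [RI]
  rd@[11:8]=0x6 ⇒ l
  imm@[7:0]=0x28 ⇒ #40
+0x08: 4b ac ⇒ word 0xac4b (little)
  top 4b → 0xa → li [RI]
  rd@[11:8]=0xc ⇒ s
  imm@[7:0]=0x4b ⇒ #75
+0x0a: f6 2f ⇒ word 0x2ff6 (little)
  top 4b → 0x2 → bl [J]
  imm@[11:0]=0xff6 (s12→-10) ⇒ #-10
+0x0c: 0b a0 ⇒ word 0xa00b (little)
  top 4b → 0xa → li [RI]
  rd@[11:8]=0x0 ⇒ a
  imm@[7:0]=0xb ⇒ #11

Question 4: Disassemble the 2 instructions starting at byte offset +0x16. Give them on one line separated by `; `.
sll a, v; decr m

off 0x16: read f0 f0 as little → 0xf0f0
  op=0xf0f0>>12=0xf ⇒ sll (RR)
  rd@[11:8]=0x0 ⇒ a
  rs@[7:4]=0xf ⇒ v
off 0x18: read 00 07 as little → 0x0700
  op=0x0700>>12=0x0 ⇒ decr (R)
  rd@[11:8]=0x7 ⇒ m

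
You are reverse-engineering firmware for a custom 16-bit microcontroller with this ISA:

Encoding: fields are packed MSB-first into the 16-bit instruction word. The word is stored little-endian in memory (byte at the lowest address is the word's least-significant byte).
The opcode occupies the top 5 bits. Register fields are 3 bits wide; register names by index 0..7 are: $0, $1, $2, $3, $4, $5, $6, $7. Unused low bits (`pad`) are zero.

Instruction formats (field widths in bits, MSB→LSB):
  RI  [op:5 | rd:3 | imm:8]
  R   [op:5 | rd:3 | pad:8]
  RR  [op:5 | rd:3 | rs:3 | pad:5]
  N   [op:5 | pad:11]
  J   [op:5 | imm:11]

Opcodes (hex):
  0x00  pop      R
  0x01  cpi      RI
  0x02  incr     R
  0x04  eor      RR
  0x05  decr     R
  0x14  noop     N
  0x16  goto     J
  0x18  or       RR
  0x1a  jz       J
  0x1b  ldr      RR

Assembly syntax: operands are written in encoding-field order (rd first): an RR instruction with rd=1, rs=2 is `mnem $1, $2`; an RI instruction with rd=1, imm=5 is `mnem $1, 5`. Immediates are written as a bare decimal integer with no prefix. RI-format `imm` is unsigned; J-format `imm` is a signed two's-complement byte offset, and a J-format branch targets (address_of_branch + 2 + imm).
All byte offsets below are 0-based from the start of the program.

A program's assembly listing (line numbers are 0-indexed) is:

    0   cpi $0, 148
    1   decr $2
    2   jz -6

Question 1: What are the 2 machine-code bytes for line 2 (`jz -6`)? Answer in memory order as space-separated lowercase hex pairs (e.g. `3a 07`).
fa d7

L2: jz op=0x1a:5|imm=-6:11 ⇒ 0xd7fa ⇒ little fa d7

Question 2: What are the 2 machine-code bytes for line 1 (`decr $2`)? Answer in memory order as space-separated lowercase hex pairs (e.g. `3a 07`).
line 1 (decr): pack op=0x5:5|rd=2:3|pad=0:8 = 0x2a00; little→ 00 2a

00 2a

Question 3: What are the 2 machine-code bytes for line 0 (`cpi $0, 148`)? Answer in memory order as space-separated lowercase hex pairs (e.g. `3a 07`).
0. cpi fields op=0x1:5|rd=0:3|imm=148:8 → word 0894h → 94 08

94 08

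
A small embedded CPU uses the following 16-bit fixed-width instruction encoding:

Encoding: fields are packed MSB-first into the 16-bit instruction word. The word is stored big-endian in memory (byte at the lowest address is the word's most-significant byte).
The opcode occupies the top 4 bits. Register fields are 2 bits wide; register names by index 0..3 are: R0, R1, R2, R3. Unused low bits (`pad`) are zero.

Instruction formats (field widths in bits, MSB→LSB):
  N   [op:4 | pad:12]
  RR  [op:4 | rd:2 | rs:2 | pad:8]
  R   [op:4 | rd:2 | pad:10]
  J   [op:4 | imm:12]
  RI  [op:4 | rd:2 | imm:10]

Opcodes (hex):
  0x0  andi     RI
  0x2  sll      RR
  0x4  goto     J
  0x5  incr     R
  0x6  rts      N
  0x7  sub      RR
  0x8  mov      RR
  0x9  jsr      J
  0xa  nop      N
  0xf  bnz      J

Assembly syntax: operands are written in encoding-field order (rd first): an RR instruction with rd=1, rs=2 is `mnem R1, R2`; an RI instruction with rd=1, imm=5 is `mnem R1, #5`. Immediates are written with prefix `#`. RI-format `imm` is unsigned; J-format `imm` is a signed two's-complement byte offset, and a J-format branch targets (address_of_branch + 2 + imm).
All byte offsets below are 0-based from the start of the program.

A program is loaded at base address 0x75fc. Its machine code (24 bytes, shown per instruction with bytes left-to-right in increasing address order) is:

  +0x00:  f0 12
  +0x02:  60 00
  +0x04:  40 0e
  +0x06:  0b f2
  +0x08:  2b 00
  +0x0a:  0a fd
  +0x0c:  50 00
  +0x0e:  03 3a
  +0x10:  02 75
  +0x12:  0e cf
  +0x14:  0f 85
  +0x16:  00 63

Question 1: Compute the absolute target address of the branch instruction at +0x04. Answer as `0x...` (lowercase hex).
0x7610

[04] 40 0e → 0x400e
  top 4b → 0x4 → goto [J]
  imm: (w>>0)&0xfff=0xe → #14
  target = base 0x75fc + off 0x04 + 2 + imm 14 = 0x7610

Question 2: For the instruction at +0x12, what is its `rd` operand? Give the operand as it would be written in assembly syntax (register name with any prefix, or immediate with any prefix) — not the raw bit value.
R3

@+12  big-endian(0e cf) = 0x0ecf
  opcode bits[15:12]=0x0: andi/RI
  [11:10] rd=3 = R3
  [9:0] imm=719 = #719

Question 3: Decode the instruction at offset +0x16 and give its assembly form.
+0x16: 00 63 ⇒ word 0x0063 (big)
  top 4b → 0x0 → andi [RI]
  rd@[11:10]=0x0 ⇒ R0
  imm@[9:0]=0x63 ⇒ #99

andi R0, #99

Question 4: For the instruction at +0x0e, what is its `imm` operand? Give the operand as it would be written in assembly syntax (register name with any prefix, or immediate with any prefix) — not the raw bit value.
off 0x0e: read 03 3a as big → 0x033a
  top 4b → 0x0 → andi [RI]
  rd: (w>>10)&0x3=0x0 → R0
  imm: (w>>0)&0x3ff=0x33a → #826

#826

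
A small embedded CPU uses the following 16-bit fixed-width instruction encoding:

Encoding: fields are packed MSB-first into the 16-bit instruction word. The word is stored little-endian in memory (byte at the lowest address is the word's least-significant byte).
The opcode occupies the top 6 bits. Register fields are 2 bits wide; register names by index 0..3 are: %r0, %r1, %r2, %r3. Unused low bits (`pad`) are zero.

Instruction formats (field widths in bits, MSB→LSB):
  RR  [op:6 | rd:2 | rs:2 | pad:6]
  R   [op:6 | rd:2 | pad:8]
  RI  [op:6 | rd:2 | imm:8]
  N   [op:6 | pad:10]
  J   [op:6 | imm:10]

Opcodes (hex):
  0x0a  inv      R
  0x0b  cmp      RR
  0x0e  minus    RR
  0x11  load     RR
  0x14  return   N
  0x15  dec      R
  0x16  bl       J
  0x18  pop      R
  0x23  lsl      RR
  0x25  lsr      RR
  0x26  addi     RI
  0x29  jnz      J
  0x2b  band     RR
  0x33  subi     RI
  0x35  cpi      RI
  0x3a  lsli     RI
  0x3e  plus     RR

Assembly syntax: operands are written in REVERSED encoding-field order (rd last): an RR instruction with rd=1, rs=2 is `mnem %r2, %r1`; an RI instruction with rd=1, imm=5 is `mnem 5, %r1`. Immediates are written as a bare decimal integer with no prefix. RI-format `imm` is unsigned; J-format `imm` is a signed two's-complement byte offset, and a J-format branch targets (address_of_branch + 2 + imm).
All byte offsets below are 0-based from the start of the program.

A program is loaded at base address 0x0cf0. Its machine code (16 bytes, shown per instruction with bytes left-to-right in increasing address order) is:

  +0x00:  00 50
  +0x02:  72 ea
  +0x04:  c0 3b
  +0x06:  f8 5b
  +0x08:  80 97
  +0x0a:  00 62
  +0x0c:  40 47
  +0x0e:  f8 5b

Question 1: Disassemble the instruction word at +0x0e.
off 0x0e: read f8 5b as little → 0x5bf8
  top 6b → 0x16 → bl [J]
  [9:0] imm=1016 (s10→-8) = -8

bl -8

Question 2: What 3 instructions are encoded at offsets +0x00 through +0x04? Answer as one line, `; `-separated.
off 0x00: read 00 50 as little → 0x5000
  op=0x5000>>10=0x14 ⇒ return (N)
off 0x02: read 72 ea as little → 0xea72
  op=0xea72>>10=0x3a ⇒ lsli (RI)
  rd: (w>>8)&0x3=0x2 → %r2
  imm: (w>>0)&0xff=0x72 → 114
off 0x04: read c0 3b as little → 0x3bc0
  op=0x3bc0>>10=0xe ⇒ minus (RR)
  rd: (w>>8)&0x3=0x3 → %r3
  rs: (w>>6)&0x3=0x3 → %r3

return; lsli 114, %r2; minus %r3, %r3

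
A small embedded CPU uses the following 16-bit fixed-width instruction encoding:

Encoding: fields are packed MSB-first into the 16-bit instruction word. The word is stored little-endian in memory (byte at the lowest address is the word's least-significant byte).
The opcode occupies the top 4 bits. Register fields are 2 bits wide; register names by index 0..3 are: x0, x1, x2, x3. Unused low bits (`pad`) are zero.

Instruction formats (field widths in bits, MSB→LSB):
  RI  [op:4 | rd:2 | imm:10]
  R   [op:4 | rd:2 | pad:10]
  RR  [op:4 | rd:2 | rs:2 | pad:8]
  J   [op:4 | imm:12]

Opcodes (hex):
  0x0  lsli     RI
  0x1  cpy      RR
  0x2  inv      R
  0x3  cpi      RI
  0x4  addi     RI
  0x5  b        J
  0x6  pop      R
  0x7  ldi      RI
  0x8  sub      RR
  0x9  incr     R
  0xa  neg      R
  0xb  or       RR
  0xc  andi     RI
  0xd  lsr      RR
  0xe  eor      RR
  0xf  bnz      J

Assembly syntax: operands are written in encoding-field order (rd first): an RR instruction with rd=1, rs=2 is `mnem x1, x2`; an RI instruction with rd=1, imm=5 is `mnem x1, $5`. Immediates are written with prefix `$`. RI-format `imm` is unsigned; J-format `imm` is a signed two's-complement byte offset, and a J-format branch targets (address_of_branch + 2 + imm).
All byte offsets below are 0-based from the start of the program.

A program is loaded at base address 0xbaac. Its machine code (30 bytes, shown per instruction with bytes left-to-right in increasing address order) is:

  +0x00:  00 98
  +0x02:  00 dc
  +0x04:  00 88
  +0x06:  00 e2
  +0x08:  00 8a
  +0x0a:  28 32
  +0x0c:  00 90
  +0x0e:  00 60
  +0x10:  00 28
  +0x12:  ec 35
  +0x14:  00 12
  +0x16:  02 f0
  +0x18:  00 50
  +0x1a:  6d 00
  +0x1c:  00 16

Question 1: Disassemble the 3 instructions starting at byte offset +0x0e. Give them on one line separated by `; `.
@+0e  little-endian(00 60) = 0x6000
  top 4b → 0x6 → pop [R]
  [11:10] rd=0 = x0
@+10  little-endian(00 28) = 0x2800
  top 4b → 0x2 → inv [R]
  [11:10] rd=2 = x2
@+12  little-endian(ec 35) = 0x35ec
  top 4b → 0x3 → cpi [RI]
  [11:10] rd=1 = x1
  [9:0] imm=492 = $492

pop x0; inv x2; cpi x1, $492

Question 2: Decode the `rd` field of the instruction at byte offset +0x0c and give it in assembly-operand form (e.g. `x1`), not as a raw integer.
+0x0c: 00 90 ⇒ word 0x9000 (little)
  top 4b → 0x9 → incr [R]
  rd@[11:10]=0x0 ⇒ x0

x0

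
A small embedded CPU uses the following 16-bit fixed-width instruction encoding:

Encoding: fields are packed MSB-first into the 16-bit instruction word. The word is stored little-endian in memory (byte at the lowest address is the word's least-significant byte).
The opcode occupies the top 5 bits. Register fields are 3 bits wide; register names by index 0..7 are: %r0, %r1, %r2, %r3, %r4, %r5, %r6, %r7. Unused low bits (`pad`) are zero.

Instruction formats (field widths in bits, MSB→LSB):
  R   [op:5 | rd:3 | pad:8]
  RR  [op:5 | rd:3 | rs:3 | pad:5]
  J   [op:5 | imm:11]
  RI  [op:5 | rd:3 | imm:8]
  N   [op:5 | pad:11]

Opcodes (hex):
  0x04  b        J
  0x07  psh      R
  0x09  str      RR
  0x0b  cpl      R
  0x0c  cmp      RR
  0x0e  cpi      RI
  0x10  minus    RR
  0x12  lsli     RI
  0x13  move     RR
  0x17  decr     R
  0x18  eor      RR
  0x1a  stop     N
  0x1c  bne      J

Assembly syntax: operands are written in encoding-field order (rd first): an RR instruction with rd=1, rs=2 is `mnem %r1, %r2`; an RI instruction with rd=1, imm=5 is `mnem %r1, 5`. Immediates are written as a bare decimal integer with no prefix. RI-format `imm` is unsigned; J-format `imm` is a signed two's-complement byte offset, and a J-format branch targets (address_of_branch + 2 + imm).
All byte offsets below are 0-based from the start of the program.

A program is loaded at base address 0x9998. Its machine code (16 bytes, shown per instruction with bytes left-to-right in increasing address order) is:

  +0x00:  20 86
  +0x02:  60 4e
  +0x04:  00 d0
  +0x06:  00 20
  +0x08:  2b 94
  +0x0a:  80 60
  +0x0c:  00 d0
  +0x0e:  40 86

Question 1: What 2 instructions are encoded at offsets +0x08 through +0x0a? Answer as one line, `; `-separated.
lsli %r4, 43; cmp %r0, %r4

@+08  little-endian(2b 94) = 0x942b
  opcode bits[15:11]=0x12: lsli/RI
  rd: (w>>8)&0x7=0x4 → %r4
  imm: (w>>0)&0xff=0x2b → 43
@+0a  little-endian(80 60) = 0x6080
  opcode bits[15:11]=0xc: cmp/RR
  rd: (w>>8)&0x7=0x0 → %r0
  rs: (w>>5)&0x7=0x4 → %r4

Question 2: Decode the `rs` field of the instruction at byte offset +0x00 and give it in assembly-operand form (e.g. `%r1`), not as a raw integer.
@+00  little-endian(20 86) = 0x8620
  op=0x8620>>11=0x10 ⇒ minus (RR)
  rd@[10:8]=0x6 ⇒ %r6
  rs@[7:5]=0x1 ⇒ %r1

%r1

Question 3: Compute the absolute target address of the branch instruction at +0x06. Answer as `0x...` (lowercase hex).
0x99a0

@+06  little-endian(00 20) = 0x2000
  op=0x2000>>11=0x4 ⇒ b (J)
  imm@[10:0]=0x0 ⇒ 0
  target = base 0x9998 + off 0x06 + 2 + imm 0 = 0x99a0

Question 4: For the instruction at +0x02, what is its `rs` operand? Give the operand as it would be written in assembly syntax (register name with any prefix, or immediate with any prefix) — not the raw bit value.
%r3

+0x02: 60 4e ⇒ word 0x4e60 (little)
  top 5b → 0x9 → str [RR]
  [10:8] rd=6 = %r6
  [7:5] rs=3 = %r3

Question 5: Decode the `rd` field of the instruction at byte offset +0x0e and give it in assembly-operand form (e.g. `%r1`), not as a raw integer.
%r6

[0e] 40 86 → 0x8640
  opcode bits[15:11]=0x10: minus/RR
  rd@[10:8]=0x6 ⇒ %r6
  rs@[7:5]=0x2 ⇒ %r2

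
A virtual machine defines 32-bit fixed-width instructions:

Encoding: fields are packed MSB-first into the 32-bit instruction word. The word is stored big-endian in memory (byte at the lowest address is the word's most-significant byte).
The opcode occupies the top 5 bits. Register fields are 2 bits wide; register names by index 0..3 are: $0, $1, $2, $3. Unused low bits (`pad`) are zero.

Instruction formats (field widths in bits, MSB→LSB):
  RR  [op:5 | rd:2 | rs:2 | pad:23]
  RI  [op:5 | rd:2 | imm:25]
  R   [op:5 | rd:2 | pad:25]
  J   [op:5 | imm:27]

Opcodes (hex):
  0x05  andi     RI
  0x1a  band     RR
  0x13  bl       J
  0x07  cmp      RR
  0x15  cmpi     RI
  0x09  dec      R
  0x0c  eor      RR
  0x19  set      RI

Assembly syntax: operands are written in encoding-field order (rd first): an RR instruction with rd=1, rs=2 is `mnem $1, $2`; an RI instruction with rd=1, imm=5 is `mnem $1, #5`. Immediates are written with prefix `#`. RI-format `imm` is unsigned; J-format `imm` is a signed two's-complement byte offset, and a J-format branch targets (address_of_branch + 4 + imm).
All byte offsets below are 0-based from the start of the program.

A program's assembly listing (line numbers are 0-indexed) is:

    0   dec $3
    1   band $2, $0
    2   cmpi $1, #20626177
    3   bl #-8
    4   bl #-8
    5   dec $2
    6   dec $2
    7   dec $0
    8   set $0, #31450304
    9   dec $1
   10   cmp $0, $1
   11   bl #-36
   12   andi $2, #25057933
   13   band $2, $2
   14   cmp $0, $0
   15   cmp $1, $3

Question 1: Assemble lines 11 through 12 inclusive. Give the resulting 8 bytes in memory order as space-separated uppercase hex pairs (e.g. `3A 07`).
9F FF FF DC 2D 7E 5A 8D

L11: bl op=0x13:5|imm=-36:27 ⇒ 0x9fffffdc ⇒ big 9f ff ff dc
L12: andi op=0x5:5|rd=2:2|imm=25057933:25 ⇒ 0x2d7e5a8d ⇒ big 2d 7e 5a 8d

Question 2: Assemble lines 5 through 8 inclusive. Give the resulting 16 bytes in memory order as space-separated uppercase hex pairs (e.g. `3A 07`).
4C 00 00 00 4C 00 00 00 48 00 00 00 C9 DF E4 C0

line 5 (dec): pack op=0x9:5|rd=2:2|pad=0:25 = 0x4c000000; big→ 4c 00 00 00
line 6 (dec): pack op=0x9:5|rd=2:2|pad=0:25 = 0x4c000000; big→ 4c 00 00 00
line 7 (dec): pack op=0x9:5|rd=0:2|pad=0:25 = 0x48000000; big→ 48 00 00 00
line 8 (set): pack op=0x19:5|rd=0:2|imm=31450304:25 = 0xc9dfe4c0; big→ c9 df e4 c0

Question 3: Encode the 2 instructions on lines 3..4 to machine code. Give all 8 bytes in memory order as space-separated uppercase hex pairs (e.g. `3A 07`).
3. bl fields op=0x13:5|imm=-8:27 → word 9ffffff8h → 9f ff ff f8
4. bl fields op=0x13:5|imm=-8:27 → word 9ffffff8h → 9f ff ff f8

9F FF FF F8 9F FF FF F8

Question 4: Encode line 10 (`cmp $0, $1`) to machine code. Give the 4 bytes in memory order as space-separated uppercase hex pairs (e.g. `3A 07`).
38 80 00 00

line 10 (cmp): pack op=0x7:5|rd=0:2|rs=1:2|pad=0:23 = 0x38800000; big→ 38 80 00 00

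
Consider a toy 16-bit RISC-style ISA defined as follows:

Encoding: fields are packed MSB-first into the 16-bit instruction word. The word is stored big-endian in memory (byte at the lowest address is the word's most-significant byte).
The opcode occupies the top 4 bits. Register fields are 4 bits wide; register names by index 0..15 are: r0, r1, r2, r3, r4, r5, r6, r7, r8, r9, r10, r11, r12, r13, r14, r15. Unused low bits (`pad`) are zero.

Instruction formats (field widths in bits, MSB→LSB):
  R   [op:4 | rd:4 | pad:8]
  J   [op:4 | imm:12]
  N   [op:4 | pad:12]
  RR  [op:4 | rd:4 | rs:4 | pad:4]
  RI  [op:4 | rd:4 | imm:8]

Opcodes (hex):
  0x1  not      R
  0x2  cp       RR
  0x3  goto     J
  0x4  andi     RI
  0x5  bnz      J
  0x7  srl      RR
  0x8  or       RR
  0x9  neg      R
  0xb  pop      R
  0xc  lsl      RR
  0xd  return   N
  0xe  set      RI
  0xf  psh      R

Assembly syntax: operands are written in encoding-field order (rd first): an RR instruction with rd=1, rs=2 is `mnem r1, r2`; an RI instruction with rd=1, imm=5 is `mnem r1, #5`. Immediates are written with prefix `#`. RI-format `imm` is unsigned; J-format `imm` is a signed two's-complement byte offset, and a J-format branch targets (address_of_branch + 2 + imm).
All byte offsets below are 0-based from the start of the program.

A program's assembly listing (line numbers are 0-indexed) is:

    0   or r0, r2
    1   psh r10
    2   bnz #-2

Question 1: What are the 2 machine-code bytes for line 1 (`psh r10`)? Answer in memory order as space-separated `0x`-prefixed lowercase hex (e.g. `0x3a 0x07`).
0xfa 0x00

1. psh fields op=0xf:4|rd=10:4|pad=0:8 → word fa00h → fa 00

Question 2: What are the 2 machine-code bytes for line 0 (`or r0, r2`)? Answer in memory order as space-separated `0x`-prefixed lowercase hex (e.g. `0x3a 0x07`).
0x80 0x20

L0: or op=0x8:4|rd=0:4|rs=2:4|pad=0:4 ⇒ 0x8020 ⇒ big 80 20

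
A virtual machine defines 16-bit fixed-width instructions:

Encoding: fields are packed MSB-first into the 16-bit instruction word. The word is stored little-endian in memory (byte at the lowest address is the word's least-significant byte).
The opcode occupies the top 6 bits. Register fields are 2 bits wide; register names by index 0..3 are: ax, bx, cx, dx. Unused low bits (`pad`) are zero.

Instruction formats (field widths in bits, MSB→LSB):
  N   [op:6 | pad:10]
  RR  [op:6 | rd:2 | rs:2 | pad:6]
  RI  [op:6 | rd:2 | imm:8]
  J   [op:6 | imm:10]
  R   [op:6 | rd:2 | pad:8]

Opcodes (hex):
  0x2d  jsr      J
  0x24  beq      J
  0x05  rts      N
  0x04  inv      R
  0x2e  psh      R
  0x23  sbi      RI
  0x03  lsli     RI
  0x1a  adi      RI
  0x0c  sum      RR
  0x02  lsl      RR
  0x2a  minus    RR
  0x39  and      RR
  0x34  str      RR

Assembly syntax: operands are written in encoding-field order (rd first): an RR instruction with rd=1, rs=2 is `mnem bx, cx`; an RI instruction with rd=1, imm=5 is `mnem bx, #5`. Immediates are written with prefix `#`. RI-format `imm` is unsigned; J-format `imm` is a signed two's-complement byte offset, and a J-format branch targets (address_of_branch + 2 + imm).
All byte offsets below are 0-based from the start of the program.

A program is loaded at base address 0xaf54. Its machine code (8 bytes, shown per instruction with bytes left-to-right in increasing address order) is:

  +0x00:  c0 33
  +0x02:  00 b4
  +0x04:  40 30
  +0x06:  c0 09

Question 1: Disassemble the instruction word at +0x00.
+0x00: c0 33 ⇒ word 0x33c0 (little)
  opcode bits[15:10]=0xc: sum/RR
  rd: (w>>8)&0x3=0x3 → dx
  rs: (w>>6)&0x3=0x3 → dx

sum dx, dx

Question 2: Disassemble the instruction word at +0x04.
sum ax, bx

off 0x04: read 40 30 as little → 0x3040
  top 6b → 0xc → sum [RR]
  rd@[9:8]=0x0 ⇒ ax
  rs@[7:6]=0x1 ⇒ bx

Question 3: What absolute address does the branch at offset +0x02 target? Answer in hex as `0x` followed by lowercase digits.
0xaf58

@+02  little-endian(00 b4) = 0xb400
  top 6b → 0x2d → jsr [J]
  imm@[9:0]=0x0 ⇒ #0
  target = base 0xaf54 + off 0x02 + 2 + imm 0 = 0xaf58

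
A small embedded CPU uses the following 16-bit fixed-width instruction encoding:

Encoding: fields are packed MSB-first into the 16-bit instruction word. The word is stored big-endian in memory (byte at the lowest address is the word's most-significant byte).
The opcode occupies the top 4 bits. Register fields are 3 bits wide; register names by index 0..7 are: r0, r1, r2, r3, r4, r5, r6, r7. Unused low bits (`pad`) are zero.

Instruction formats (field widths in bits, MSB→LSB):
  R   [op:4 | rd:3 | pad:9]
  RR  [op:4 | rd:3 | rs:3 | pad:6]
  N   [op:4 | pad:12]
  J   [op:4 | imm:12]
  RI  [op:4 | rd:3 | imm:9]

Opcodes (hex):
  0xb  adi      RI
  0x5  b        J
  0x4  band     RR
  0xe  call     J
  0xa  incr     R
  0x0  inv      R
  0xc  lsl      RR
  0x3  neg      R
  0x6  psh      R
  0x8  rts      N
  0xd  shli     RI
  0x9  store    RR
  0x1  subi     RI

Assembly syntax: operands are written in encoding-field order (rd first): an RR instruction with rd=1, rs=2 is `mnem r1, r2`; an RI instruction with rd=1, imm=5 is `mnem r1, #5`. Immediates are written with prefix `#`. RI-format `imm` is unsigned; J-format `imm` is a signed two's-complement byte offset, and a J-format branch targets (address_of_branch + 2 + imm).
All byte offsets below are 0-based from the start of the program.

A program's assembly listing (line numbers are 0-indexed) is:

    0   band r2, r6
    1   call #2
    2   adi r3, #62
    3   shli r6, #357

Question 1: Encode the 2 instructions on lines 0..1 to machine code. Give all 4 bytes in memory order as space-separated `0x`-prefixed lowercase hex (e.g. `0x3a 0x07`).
0x45 0x80 0xe0 0x02

0. band fields op=0x4:4|rd=2:3|rs=6:3|pad=0:6 → word 4580h → 45 80
1. call fields op=0xe:4|imm=2:12 → word e002h → e0 02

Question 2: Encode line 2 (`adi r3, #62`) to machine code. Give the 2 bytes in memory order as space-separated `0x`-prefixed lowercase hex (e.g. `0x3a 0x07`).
0xb6 0x3e

line 2 (adi): pack op=0xb:4|rd=3:3|imm=62:9 = 0xb63e; big→ b6 3e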